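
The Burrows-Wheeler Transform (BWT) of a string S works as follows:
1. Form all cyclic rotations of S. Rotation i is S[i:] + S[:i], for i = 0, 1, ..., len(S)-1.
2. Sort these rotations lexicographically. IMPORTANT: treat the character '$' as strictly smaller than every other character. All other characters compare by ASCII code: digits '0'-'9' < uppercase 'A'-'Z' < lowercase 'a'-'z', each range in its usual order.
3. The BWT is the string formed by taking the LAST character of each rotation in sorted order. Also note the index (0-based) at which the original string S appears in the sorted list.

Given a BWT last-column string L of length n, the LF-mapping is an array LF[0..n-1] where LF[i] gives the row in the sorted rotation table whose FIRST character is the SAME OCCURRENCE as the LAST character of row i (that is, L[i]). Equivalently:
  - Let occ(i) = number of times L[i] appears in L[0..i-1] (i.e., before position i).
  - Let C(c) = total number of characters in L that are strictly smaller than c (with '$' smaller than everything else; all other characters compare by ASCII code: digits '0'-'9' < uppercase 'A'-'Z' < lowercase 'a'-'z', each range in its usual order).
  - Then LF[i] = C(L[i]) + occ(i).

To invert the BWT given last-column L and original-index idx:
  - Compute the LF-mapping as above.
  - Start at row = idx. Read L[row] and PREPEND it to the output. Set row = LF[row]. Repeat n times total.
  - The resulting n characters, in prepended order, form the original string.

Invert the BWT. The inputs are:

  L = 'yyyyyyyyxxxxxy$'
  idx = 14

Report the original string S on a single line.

LF mapping: 6 7 8 9 10 11 12 13 1 2 3 4 5 14 0
Walk LF starting at row 14, prepending L[row]:
  step 1: row=14, L[14]='$', prepend. Next row=LF[14]=0
  step 2: row=0, L[0]='y', prepend. Next row=LF[0]=6
  step 3: row=6, L[6]='y', prepend. Next row=LF[6]=12
  step 4: row=12, L[12]='x', prepend. Next row=LF[12]=5
  step 5: row=5, L[5]='y', prepend. Next row=LF[5]=11
  step 6: row=11, L[11]='x', prepend. Next row=LF[11]=4
  step 7: row=4, L[4]='y', prepend. Next row=LF[4]=10
  step 8: row=10, L[10]='x', prepend. Next row=LF[10]=3
  step 9: row=3, L[3]='y', prepend. Next row=LF[3]=9
  step 10: row=9, L[9]='x', prepend. Next row=LF[9]=2
  step 11: row=2, L[2]='y', prepend. Next row=LF[2]=8
  step 12: row=8, L[8]='x', prepend. Next row=LF[8]=1
  step 13: row=1, L[1]='y', prepend. Next row=LF[1]=7
  step 14: row=7, L[7]='y', prepend. Next row=LF[7]=13
  step 15: row=13, L[13]='y', prepend. Next row=LF[13]=14
Reversed output: yyyxyxyxyxyxyy$

Answer: yyyxyxyxyxyxyy$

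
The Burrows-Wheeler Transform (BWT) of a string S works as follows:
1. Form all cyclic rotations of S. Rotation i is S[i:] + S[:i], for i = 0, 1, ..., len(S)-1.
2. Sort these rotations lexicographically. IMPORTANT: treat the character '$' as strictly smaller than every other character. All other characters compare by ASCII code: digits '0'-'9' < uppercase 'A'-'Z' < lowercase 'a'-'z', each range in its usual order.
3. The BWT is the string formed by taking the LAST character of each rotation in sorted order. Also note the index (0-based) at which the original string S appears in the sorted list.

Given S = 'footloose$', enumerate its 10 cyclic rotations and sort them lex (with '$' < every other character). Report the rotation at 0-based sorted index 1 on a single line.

All 10 rotations (rotation i = S[i:]+S[:i]):
  rot[0] = footloose$
  rot[1] = ootloose$f
  rot[2] = otloose$fo
  rot[3] = tloose$foo
  rot[4] = loose$foot
  rot[5] = oose$footl
  rot[6] = ose$footlo
  rot[7] = se$footloo
  rot[8] = e$footloos
  rot[9] = $footloose
Sorted (with $ < everything):
  sorted[0] = $footloose
  sorted[1] = e$footloos
  sorted[2] = footloose$
  sorted[3] = loose$foot
  sorted[4] = oose$footl
  sorted[5] = ootloose$f
  sorted[6] = ose$footlo
  sorted[7] = otloose$fo
  sorted[8] = se$footloo
  sorted[9] = tloose$foo
sorted[1] = e$footloos

Answer: e$footloos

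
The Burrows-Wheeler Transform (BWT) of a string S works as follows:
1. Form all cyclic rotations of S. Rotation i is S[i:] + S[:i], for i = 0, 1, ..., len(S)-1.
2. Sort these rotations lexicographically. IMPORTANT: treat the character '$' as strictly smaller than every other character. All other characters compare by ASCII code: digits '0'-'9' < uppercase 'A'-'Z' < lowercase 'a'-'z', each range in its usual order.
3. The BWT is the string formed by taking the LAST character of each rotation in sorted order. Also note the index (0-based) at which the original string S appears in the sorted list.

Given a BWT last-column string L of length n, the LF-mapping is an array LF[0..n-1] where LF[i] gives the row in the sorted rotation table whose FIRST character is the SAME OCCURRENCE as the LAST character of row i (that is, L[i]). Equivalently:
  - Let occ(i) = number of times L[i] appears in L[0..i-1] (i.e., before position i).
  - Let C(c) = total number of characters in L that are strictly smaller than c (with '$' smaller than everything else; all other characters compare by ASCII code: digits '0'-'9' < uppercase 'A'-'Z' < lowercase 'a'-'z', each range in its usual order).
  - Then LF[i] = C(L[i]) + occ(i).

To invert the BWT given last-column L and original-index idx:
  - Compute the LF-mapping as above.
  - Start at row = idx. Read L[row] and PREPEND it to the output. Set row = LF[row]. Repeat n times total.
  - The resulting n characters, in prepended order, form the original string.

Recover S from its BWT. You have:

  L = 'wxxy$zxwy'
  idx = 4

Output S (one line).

LF mapping: 1 3 4 6 0 8 5 2 7
Walk LF starting at row 4, prepending L[row]:
  step 1: row=4, L[4]='$', prepend. Next row=LF[4]=0
  step 2: row=0, L[0]='w', prepend. Next row=LF[0]=1
  step 3: row=1, L[1]='x', prepend. Next row=LF[1]=3
  step 4: row=3, L[3]='y', prepend. Next row=LF[3]=6
  step 5: row=6, L[6]='x', prepend. Next row=LF[6]=5
  step 6: row=5, L[5]='z', prepend. Next row=LF[5]=8
  step 7: row=8, L[8]='y', prepend. Next row=LF[8]=7
  step 8: row=7, L[7]='w', prepend. Next row=LF[7]=2
  step 9: row=2, L[2]='x', prepend. Next row=LF[2]=4
Reversed output: xwyzxyxw$

Answer: xwyzxyxw$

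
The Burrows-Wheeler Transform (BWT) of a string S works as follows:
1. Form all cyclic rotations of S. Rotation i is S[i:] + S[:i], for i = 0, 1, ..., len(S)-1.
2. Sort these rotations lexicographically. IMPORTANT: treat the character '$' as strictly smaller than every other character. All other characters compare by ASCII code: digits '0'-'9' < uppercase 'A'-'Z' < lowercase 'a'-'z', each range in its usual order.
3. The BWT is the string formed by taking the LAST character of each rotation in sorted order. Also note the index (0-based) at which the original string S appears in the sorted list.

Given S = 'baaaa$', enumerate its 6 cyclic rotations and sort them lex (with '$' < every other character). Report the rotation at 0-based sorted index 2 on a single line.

All 6 rotations (rotation i = S[i:]+S[:i]):
  rot[0] = baaaa$
  rot[1] = aaaa$b
  rot[2] = aaa$ba
  rot[3] = aa$baa
  rot[4] = a$baaa
  rot[5] = $baaaa
Sorted (with $ < everything):
  sorted[0] = $baaaa
  sorted[1] = a$baaa
  sorted[2] = aa$baa
  sorted[3] = aaa$ba
  sorted[4] = aaaa$b
  sorted[5] = baaaa$
sorted[2] = aa$baa

Answer: aa$baa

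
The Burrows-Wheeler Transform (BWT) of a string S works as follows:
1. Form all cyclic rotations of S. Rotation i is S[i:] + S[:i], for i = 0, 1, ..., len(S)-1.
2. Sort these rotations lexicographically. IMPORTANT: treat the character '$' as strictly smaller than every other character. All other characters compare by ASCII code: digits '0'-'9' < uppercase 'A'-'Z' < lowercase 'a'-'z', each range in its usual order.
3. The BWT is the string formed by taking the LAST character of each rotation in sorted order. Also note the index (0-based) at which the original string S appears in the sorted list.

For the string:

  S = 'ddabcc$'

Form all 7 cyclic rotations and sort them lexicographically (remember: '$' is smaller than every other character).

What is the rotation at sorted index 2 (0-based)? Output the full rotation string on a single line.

Answer: bcc$dda

Derivation:
All 7 rotations (rotation i = S[i:]+S[:i]):
  rot[0] = ddabcc$
  rot[1] = dabcc$d
  rot[2] = abcc$dd
  rot[3] = bcc$dda
  rot[4] = cc$ddab
  rot[5] = c$ddabc
  rot[6] = $ddabcc
Sorted (with $ < everything):
  sorted[0] = $ddabcc
  sorted[1] = abcc$dd
  sorted[2] = bcc$dda
  sorted[3] = c$ddabc
  sorted[4] = cc$ddab
  sorted[5] = dabcc$d
  sorted[6] = ddabcc$
sorted[2] = bcc$dda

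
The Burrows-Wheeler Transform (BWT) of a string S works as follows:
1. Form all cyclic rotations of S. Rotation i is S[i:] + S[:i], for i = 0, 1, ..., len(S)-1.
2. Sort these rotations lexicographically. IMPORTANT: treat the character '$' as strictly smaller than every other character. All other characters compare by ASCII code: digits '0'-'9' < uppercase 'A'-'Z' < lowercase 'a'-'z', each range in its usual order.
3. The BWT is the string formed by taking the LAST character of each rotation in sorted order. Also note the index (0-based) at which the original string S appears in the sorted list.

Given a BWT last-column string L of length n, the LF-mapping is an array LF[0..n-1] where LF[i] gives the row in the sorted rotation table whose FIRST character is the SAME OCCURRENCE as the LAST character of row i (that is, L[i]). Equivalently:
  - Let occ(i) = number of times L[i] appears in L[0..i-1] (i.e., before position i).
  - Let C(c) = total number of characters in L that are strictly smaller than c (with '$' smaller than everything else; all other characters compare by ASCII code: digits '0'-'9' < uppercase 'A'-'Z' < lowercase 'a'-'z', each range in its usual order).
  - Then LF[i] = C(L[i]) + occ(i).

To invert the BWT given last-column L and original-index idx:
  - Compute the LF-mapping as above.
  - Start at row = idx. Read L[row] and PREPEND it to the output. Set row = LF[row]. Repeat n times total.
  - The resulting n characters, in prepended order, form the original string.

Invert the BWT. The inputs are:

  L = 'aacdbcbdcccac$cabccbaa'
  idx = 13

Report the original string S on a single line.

LF mapping: 1 2 11 20 7 12 8 21 13 14 15 3 16 0 17 4 9 18 19 10 5 6
Walk LF starting at row 13, prepending L[row]:
  step 1: row=13, L[13]='$', prepend. Next row=LF[13]=0
  step 2: row=0, L[0]='a', prepend. Next row=LF[0]=1
  step 3: row=1, L[1]='a', prepend. Next row=LF[1]=2
  step 4: row=2, L[2]='c', prepend. Next row=LF[2]=11
  step 5: row=11, L[11]='a', prepend. Next row=LF[11]=3
  step 6: row=3, L[3]='d', prepend. Next row=LF[3]=20
  step 7: row=20, L[20]='a', prepend. Next row=LF[20]=5
  step 8: row=5, L[5]='c', prepend. Next row=LF[5]=12
  step 9: row=12, L[12]='c', prepend. Next row=LF[12]=16
  step 10: row=16, L[16]='b', prepend. Next row=LF[16]=9
  step 11: row=9, L[9]='c', prepend. Next row=LF[9]=14
  step 12: row=14, L[14]='c', prepend. Next row=LF[14]=17
  step 13: row=17, L[17]='c', prepend. Next row=LF[17]=18
  step 14: row=18, L[18]='c', prepend. Next row=LF[18]=19
  step 15: row=19, L[19]='b', prepend. Next row=LF[19]=10
  step 16: row=10, L[10]='c', prepend. Next row=LF[10]=15
  step 17: row=15, L[15]='a', prepend. Next row=LF[15]=4
  step 18: row=4, L[4]='b', prepend. Next row=LF[4]=7
  step 19: row=7, L[7]='d', prepend. Next row=LF[7]=21
  step 20: row=21, L[21]='a', prepend. Next row=LF[21]=6
  step 21: row=6, L[6]='b', prepend. Next row=LF[6]=8
  step 22: row=8, L[8]='c', prepend. Next row=LF[8]=13
Reversed output: cbadbacbccccbccadacaa$

Answer: cbadbacbccccbccadacaa$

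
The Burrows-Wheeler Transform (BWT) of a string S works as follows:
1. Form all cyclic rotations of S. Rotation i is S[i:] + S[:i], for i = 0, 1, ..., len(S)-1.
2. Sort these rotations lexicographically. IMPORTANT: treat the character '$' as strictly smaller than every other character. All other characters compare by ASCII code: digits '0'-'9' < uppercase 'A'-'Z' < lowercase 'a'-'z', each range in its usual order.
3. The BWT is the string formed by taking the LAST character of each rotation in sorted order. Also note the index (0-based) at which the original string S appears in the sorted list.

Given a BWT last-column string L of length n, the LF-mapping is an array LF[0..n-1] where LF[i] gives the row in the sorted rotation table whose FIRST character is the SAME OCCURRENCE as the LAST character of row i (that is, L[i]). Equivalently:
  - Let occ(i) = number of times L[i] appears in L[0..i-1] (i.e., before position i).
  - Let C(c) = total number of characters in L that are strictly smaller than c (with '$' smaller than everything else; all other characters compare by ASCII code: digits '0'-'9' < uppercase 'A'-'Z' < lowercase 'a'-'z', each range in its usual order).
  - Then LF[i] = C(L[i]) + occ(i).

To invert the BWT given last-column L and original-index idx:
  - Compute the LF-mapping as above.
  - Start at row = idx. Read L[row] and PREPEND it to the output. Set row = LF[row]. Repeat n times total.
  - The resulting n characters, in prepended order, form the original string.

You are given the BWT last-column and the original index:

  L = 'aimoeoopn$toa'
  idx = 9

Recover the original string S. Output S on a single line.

Answer: onomatopoeia$

Derivation:
LF mapping: 1 4 5 7 3 8 9 11 6 0 12 10 2
Walk LF starting at row 9, prepending L[row]:
  step 1: row=9, L[9]='$', prepend. Next row=LF[9]=0
  step 2: row=0, L[0]='a', prepend. Next row=LF[0]=1
  step 3: row=1, L[1]='i', prepend. Next row=LF[1]=4
  step 4: row=4, L[4]='e', prepend. Next row=LF[4]=3
  step 5: row=3, L[3]='o', prepend. Next row=LF[3]=7
  step 6: row=7, L[7]='p', prepend. Next row=LF[7]=11
  step 7: row=11, L[11]='o', prepend. Next row=LF[11]=10
  step 8: row=10, L[10]='t', prepend. Next row=LF[10]=12
  step 9: row=12, L[12]='a', prepend. Next row=LF[12]=2
  step 10: row=2, L[2]='m', prepend. Next row=LF[2]=5
  step 11: row=5, L[5]='o', prepend. Next row=LF[5]=8
  step 12: row=8, L[8]='n', prepend. Next row=LF[8]=6
  step 13: row=6, L[6]='o', prepend. Next row=LF[6]=9
Reversed output: onomatopoeia$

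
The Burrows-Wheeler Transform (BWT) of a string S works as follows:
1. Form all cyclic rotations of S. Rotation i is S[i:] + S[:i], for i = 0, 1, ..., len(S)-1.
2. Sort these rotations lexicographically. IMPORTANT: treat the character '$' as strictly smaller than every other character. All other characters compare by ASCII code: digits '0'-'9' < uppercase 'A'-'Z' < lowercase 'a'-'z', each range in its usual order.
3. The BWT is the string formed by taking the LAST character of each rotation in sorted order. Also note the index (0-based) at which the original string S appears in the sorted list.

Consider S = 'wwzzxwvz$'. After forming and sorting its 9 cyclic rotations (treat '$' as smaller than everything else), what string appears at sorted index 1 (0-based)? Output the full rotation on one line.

Answer: vz$wwzzxw

Derivation:
All 9 rotations (rotation i = S[i:]+S[:i]):
  rot[0] = wwzzxwvz$
  rot[1] = wzzxwvz$w
  rot[2] = zzxwvz$ww
  rot[3] = zxwvz$wwz
  rot[4] = xwvz$wwzz
  rot[5] = wvz$wwzzx
  rot[6] = vz$wwzzxw
  rot[7] = z$wwzzxwv
  rot[8] = $wwzzxwvz
Sorted (with $ < everything):
  sorted[0] = $wwzzxwvz
  sorted[1] = vz$wwzzxw
  sorted[2] = wvz$wwzzx
  sorted[3] = wwzzxwvz$
  sorted[4] = wzzxwvz$w
  sorted[5] = xwvz$wwzz
  sorted[6] = z$wwzzxwv
  sorted[7] = zxwvz$wwz
  sorted[8] = zzxwvz$ww
sorted[1] = vz$wwzzxw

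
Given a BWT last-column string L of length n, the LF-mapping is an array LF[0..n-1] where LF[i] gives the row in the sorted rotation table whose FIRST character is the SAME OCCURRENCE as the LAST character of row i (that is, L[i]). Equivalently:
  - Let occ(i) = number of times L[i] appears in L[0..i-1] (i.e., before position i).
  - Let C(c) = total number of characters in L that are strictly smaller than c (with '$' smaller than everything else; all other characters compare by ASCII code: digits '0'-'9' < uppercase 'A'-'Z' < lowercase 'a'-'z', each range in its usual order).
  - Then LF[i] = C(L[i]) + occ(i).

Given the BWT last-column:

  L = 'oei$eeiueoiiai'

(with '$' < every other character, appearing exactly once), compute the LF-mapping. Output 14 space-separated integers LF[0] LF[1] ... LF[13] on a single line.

Answer: 11 2 6 0 3 4 7 13 5 12 8 9 1 10

Derivation:
Char counts: '$':1, 'a':1, 'e':4, 'i':5, 'o':2, 'u':1
C (first-col start): C('$')=0, C('a')=1, C('e')=2, C('i')=6, C('o')=11, C('u')=13
L[0]='o': occ=0, LF[0]=C('o')+0=11+0=11
L[1]='e': occ=0, LF[1]=C('e')+0=2+0=2
L[2]='i': occ=0, LF[2]=C('i')+0=6+0=6
L[3]='$': occ=0, LF[3]=C('$')+0=0+0=0
L[4]='e': occ=1, LF[4]=C('e')+1=2+1=3
L[5]='e': occ=2, LF[5]=C('e')+2=2+2=4
L[6]='i': occ=1, LF[6]=C('i')+1=6+1=7
L[7]='u': occ=0, LF[7]=C('u')+0=13+0=13
L[8]='e': occ=3, LF[8]=C('e')+3=2+3=5
L[9]='o': occ=1, LF[9]=C('o')+1=11+1=12
L[10]='i': occ=2, LF[10]=C('i')+2=6+2=8
L[11]='i': occ=3, LF[11]=C('i')+3=6+3=9
L[12]='a': occ=0, LF[12]=C('a')+0=1+0=1
L[13]='i': occ=4, LF[13]=C('i')+4=6+4=10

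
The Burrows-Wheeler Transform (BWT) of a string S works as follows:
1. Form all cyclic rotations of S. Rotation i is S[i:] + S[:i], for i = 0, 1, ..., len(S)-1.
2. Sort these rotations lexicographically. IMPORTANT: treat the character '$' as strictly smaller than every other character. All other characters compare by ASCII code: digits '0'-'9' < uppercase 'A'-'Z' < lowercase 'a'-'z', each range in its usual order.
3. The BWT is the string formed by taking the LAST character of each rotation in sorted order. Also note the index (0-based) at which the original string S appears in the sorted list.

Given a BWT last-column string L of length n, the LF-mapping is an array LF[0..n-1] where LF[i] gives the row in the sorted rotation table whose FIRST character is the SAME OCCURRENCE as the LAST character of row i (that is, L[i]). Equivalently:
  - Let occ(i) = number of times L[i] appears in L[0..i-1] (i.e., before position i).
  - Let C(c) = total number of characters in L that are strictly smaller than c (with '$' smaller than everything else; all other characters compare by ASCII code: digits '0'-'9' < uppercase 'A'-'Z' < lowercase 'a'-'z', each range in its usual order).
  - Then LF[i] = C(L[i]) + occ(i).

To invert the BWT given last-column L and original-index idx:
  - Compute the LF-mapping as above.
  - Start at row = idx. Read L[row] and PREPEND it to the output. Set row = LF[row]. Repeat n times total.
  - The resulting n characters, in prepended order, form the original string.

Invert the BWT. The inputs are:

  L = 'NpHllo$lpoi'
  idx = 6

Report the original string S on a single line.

Answer: lollipopHN$

Derivation:
LF mapping: 2 9 1 4 5 7 0 6 10 8 3
Walk LF starting at row 6, prepending L[row]:
  step 1: row=6, L[6]='$', prepend. Next row=LF[6]=0
  step 2: row=0, L[0]='N', prepend. Next row=LF[0]=2
  step 3: row=2, L[2]='H', prepend. Next row=LF[2]=1
  step 4: row=1, L[1]='p', prepend. Next row=LF[1]=9
  step 5: row=9, L[9]='o', prepend. Next row=LF[9]=8
  step 6: row=8, L[8]='p', prepend. Next row=LF[8]=10
  step 7: row=10, L[10]='i', prepend. Next row=LF[10]=3
  step 8: row=3, L[3]='l', prepend. Next row=LF[3]=4
  step 9: row=4, L[4]='l', prepend. Next row=LF[4]=5
  step 10: row=5, L[5]='o', prepend. Next row=LF[5]=7
  step 11: row=7, L[7]='l', prepend. Next row=LF[7]=6
Reversed output: lollipopHN$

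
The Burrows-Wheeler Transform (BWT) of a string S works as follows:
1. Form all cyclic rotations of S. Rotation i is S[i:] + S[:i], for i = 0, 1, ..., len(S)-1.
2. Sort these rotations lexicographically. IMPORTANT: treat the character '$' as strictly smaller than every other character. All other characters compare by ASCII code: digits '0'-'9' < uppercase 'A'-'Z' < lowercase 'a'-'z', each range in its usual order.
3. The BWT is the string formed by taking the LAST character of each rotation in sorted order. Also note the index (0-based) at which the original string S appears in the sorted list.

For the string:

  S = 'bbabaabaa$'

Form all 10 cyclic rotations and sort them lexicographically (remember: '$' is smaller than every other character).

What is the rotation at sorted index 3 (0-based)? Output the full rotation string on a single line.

All 10 rotations (rotation i = S[i:]+S[:i]):
  rot[0] = bbabaabaa$
  rot[1] = babaabaa$b
  rot[2] = abaabaa$bb
  rot[3] = baabaa$bba
  rot[4] = aabaa$bbab
  rot[5] = abaa$bbaba
  rot[6] = baa$bbabaa
  rot[7] = aa$bbabaab
  rot[8] = a$bbabaaba
  rot[9] = $bbabaabaa
Sorted (with $ < everything):
  sorted[0] = $bbabaabaa
  sorted[1] = a$bbabaaba
  sorted[2] = aa$bbabaab
  sorted[3] = aabaa$bbab
  sorted[4] = abaa$bbaba
  sorted[5] = abaabaa$bb
  sorted[6] = baa$bbabaa
  sorted[7] = baabaa$bba
  sorted[8] = babaabaa$b
  sorted[9] = bbabaabaa$
sorted[3] = aabaa$bbab

Answer: aabaa$bbab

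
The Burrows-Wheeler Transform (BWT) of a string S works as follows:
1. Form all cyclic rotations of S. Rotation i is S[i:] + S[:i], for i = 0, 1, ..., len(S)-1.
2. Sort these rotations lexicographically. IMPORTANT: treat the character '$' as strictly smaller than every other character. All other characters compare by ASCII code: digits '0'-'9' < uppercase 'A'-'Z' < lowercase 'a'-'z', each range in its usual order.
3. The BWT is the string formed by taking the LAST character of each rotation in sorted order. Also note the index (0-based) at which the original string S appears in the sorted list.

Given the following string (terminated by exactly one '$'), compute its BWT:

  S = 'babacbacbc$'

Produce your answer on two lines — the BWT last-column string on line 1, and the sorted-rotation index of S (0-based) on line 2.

Answer: cbbb$accbaa
4

Derivation:
All 11 rotations (rotation i = S[i:]+S[:i]):
  rot[0] = babacbacbc$
  rot[1] = abacbacbc$b
  rot[2] = bacbacbc$ba
  rot[3] = acbacbc$bab
  rot[4] = cbacbc$baba
  rot[5] = bacbc$babac
  rot[6] = acbc$babacb
  rot[7] = cbc$babacba
  rot[8] = bc$babacbac
  rot[9] = c$babacbacb
  rot[10] = $babacbacbc
Sorted (with $ < everything):
  sorted[0] = $babacbacbc  (last char: 'c')
  sorted[1] = abacbacbc$b  (last char: 'b')
  sorted[2] = acbacbc$bab  (last char: 'b')
  sorted[3] = acbc$babacb  (last char: 'b')
  sorted[4] = babacbacbc$  (last char: '$')
  sorted[5] = bacbacbc$ba  (last char: 'a')
  sorted[6] = bacbc$babac  (last char: 'c')
  sorted[7] = bc$babacbac  (last char: 'c')
  sorted[8] = c$babacbacb  (last char: 'b')
  sorted[9] = cbacbc$baba  (last char: 'a')
  sorted[10] = cbc$babacba  (last char: 'a')
Last column: cbbb$accbaa
Original string S is at sorted index 4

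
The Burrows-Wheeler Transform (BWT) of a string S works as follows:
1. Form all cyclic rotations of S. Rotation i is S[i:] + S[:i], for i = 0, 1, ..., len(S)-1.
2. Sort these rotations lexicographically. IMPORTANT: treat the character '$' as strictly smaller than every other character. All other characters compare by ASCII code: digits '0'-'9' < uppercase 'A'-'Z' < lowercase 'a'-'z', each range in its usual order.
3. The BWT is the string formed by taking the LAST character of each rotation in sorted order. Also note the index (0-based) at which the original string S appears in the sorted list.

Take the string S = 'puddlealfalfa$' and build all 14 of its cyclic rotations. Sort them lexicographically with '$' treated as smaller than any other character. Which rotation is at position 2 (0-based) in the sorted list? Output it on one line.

All 14 rotations (rotation i = S[i:]+S[:i]):
  rot[0] = puddlealfalfa$
  rot[1] = uddlealfalfa$p
  rot[2] = ddlealfalfa$pu
  rot[3] = dlealfalfa$pud
  rot[4] = lealfalfa$pudd
  rot[5] = ealfalfa$puddl
  rot[6] = alfalfa$puddle
  rot[7] = lfalfa$puddlea
  rot[8] = falfa$puddleal
  rot[9] = alfa$puddlealf
  rot[10] = lfa$puddlealfa
  rot[11] = fa$puddlealfal
  rot[12] = a$puddlealfalf
  rot[13] = $puddlealfalfa
Sorted (with $ < everything):
  sorted[0] = $puddlealfalfa
  sorted[1] = a$puddlealfalf
  sorted[2] = alfa$puddlealf
  sorted[3] = alfalfa$puddle
  sorted[4] = ddlealfalfa$pu
  sorted[5] = dlealfalfa$pud
  sorted[6] = ealfalfa$puddl
  sorted[7] = fa$puddlealfal
  sorted[8] = falfa$puddleal
  sorted[9] = lealfalfa$pudd
  sorted[10] = lfa$puddlealfa
  sorted[11] = lfalfa$puddlea
  sorted[12] = puddlealfalfa$
  sorted[13] = uddlealfalfa$p
sorted[2] = alfa$puddlealf

Answer: alfa$puddlealf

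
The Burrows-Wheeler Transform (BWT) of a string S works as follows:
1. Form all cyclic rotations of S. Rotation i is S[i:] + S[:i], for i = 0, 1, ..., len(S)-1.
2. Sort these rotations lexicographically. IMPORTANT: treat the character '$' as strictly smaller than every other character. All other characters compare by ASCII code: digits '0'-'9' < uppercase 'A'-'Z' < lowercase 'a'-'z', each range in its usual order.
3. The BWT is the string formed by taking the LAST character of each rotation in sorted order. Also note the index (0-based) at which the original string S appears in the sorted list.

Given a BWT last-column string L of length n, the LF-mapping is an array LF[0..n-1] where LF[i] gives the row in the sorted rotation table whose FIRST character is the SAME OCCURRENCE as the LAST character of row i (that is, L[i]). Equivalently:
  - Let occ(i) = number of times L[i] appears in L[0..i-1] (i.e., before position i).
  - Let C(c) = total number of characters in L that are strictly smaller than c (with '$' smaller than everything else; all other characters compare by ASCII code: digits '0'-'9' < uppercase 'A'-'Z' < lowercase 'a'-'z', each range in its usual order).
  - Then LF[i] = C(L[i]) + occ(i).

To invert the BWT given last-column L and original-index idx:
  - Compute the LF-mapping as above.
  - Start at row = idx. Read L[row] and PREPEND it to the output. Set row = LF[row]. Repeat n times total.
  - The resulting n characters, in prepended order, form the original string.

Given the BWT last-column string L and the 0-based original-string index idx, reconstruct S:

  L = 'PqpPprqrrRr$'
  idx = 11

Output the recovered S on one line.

LF mapping: 1 6 4 2 5 8 7 9 10 3 11 0
Walk LF starting at row 11, prepending L[row]:
  step 1: row=11, L[11]='$', prepend. Next row=LF[11]=0
  step 2: row=0, L[0]='P', prepend. Next row=LF[0]=1
  step 3: row=1, L[1]='q', prepend. Next row=LF[1]=6
  step 4: row=6, L[6]='q', prepend. Next row=LF[6]=7
  step 5: row=7, L[7]='r', prepend. Next row=LF[7]=9
  step 6: row=9, L[9]='R', prepend. Next row=LF[9]=3
  step 7: row=3, L[3]='P', prepend. Next row=LF[3]=2
  step 8: row=2, L[2]='p', prepend. Next row=LF[2]=4
  step 9: row=4, L[4]='p', prepend. Next row=LF[4]=5
  step 10: row=5, L[5]='r', prepend. Next row=LF[5]=8
  step 11: row=8, L[8]='r', prepend. Next row=LF[8]=10
  step 12: row=10, L[10]='r', prepend. Next row=LF[10]=11
Reversed output: rrrppPRrqqP$

Answer: rrrppPRrqqP$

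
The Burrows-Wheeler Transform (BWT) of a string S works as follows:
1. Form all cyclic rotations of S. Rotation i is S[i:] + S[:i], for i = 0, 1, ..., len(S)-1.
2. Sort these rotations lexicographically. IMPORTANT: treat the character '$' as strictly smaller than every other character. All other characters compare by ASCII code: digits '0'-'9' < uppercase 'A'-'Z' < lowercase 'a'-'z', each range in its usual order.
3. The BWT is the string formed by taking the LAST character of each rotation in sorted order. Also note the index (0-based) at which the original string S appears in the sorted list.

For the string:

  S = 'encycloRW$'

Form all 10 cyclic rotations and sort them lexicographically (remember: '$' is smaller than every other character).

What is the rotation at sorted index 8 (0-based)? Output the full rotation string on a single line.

Answer: oRW$encycl

Derivation:
All 10 rotations (rotation i = S[i:]+S[:i]):
  rot[0] = encycloRW$
  rot[1] = ncycloRW$e
  rot[2] = cycloRW$en
  rot[3] = ycloRW$enc
  rot[4] = cloRW$ency
  rot[5] = loRW$encyc
  rot[6] = oRW$encycl
  rot[7] = RW$encyclo
  rot[8] = W$encycloR
  rot[9] = $encycloRW
Sorted (with $ < everything):
  sorted[0] = $encycloRW
  sorted[1] = RW$encyclo
  sorted[2] = W$encycloR
  sorted[3] = cloRW$ency
  sorted[4] = cycloRW$en
  sorted[5] = encycloRW$
  sorted[6] = loRW$encyc
  sorted[7] = ncycloRW$e
  sorted[8] = oRW$encycl
  sorted[9] = ycloRW$enc
sorted[8] = oRW$encycl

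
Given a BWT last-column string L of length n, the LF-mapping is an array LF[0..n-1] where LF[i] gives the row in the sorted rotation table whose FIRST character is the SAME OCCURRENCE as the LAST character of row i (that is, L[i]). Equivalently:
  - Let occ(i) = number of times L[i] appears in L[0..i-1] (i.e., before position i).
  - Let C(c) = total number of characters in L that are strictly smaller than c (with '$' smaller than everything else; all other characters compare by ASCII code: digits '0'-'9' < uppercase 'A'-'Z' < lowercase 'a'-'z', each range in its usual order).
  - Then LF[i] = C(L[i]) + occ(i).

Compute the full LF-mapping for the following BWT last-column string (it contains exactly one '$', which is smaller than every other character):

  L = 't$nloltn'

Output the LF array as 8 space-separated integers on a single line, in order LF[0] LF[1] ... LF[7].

Char counts: '$':1, 'l':2, 'n':2, 'o':1, 't':2
C (first-col start): C('$')=0, C('l')=1, C('n')=3, C('o')=5, C('t')=6
L[0]='t': occ=0, LF[0]=C('t')+0=6+0=6
L[1]='$': occ=0, LF[1]=C('$')+0=0+0=0
L[2]='n': occ=0, LF[2]=C('n')+0=3+0=3
L[3]='l': occ=0, LF[3]=C('l')+0=1+0=1
L[4]='o': occ=0, LF[4]=C('o')+0=5+0=5
L[5]='l': occ=1, LF[5]=C('l')+1=1+1=2
L[6]='t': occ=1, LF[6]=C('t')+1=6+1=7
L[7]='n': occ=1, LF[7]=C('n')+1=3+1=4

Answer: 6 0 3 1 5 2 7 4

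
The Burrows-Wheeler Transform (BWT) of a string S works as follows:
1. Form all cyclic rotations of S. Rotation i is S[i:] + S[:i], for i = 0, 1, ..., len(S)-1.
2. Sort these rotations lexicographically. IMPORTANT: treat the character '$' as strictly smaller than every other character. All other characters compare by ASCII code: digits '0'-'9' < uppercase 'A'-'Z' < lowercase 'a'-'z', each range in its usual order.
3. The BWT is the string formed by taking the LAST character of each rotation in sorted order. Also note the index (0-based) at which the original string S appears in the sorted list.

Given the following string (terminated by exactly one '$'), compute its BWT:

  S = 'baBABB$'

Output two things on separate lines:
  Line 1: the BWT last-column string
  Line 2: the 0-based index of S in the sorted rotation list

All 7 rotations (rotation i = S[i:]+S[:i]):
  rot[0] = baBABB$
  rot[1] = aBABB$b
  rot[2] = BABB$ba
  rot[3] = ABB$baB
  rot[4] = BB$baBA
  rot[5] = B$baBAB
  rot[6] = $baBABB
Sorted (with $ < everything):
  sorted[0] = $baBABB  (last char: 'B')
  sorted[1] = ABB$baB  (last char: 'B')
  sorted[2] = B$baBAB  (last char: 'B')
  sorted[3] = BABB$ba  (last char: 'a')
  sorted[4] = BB$baBA  (last char: 'A')
  sorted[5] = aBABB$b  (last char: 'b')
  sorted[6] = baBABB$  (last char: '$')
Last column: BBBaAb$
Original string S is at sorted index 6

Answer: BBBaAb$
6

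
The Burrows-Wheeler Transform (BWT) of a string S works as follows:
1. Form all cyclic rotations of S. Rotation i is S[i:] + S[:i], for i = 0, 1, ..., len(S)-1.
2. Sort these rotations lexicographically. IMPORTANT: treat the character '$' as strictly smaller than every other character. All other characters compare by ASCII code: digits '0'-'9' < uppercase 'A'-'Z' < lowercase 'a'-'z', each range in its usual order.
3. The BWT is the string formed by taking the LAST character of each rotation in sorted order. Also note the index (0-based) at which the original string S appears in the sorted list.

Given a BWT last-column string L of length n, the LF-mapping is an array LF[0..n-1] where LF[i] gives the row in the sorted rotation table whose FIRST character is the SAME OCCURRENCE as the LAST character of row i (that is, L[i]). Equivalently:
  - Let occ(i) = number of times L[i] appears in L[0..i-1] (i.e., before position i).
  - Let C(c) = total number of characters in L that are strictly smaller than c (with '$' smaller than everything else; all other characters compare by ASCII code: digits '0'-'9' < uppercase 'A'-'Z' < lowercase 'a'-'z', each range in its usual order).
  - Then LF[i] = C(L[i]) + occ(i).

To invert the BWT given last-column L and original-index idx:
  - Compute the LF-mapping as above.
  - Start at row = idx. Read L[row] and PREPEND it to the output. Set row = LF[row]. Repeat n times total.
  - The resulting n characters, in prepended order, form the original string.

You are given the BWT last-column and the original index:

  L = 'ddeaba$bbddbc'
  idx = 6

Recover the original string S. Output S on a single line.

Answer: bdddabbceabd$

Derivation:
LF mapping: 8 9 12 1 3 2 0 4 5 10 11 6 7
Walk LF starting at row 6, prepending L[row]:
  step 1: row=6, L[6]='$', prepend. Next row=LF[6]=0
  step 2: row=0, L[0]='d', prepend. Next row=LF[0]=8
  step 3: row=8, L[8]='b', prepend. Next row=LF[8]=5
  step 4: row=5, L[5]='a', prepend. Next row=LF[5]=2
  step 5: row=2, L[2]='e', prepend. Next row=LF[2]=12
  step 6: row=12, L[12]='c', prepend. Next row=LF[12]=7
  step 7: row=7, L[7]='b', prepend. Next row=LF[7]=4
  step 8: row=4, L[4]='b', prepend. Next row=LF[4]=3
  step 9: row=3, L[3]='a', prepend. Next row=LF[3]=1
  step 10: row=1, L[1]='d', prepend. Next row=LF[1]=9
  step 11: row=9, L[9]='d', prepend. Next row=LF[9]=10
  step 12: row=10, L[10]='d', prepend. Next row=LF[10]=11
  step 13: row=11, L[11]='b', prepend. Next row=LF[11]=6
Reversed output: bdddabbceabd$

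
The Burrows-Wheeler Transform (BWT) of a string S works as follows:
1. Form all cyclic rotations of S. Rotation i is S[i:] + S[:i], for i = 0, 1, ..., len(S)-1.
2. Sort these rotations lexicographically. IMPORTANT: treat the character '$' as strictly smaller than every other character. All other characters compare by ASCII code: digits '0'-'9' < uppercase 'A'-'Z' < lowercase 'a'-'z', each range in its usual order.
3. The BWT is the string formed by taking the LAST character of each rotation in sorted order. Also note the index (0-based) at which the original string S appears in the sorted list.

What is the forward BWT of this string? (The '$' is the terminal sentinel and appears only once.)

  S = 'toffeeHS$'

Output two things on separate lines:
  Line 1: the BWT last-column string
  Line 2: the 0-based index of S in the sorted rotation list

All 9 rotations (rotation i = S[i:]+S[:i]):
  rot[0] = toffeeHS$
  rot[1] = offeeHS$t
  rot[2] = ffeeHS$to
  rot[3] = feeHS$tof
  rot[4] = eeHS$toff
  rot[5] = eHS$toffe
  rot[6] = HS$toffee
  rot[7] = S$toffeeH
  rot[8] = $toffeeHS
Sorted (with $ < everything):
  sorted[0] = $toffeeHS  (last char: 'S')
  sorted[1] = HS$toffee  (last char: 'e')
  sorted[2] = S$toffeeH  (last char: 'H')
  sorted[3] = eHS$toffe  (last char: 'e')
  sorted[4] = eeHS$toff  (last char: 'f')
  sorted[5] = feeHS$tof  (last char: 'f')
  sorted[6] = ffeeHS$to  (last char: 'o')
  sorted[7] = offeeHS$t  (last char: 't')
  sorted[8] = toffeeHS$  (last char: '$')
Last column: SeHeffot$
Original string S is at sorted index 8

Answer: SeHeffot$
8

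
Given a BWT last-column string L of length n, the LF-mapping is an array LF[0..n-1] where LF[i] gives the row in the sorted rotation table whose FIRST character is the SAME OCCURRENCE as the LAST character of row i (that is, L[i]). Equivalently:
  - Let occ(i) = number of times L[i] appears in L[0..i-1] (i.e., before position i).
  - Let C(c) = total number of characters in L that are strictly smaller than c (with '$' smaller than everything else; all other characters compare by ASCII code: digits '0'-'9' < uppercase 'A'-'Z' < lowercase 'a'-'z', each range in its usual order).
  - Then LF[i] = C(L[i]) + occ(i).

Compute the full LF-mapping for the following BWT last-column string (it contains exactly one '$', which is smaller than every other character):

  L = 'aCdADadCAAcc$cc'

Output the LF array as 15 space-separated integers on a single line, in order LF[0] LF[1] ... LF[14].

Char counts: '$':1, 'A':3, 'C':2, 'D':1, 'a':2, 'c':4, 'd':2
C (first-col start): C('$')=0, C('A')=1, C('C')=4, C('D')=6, C('a')=7, C('c')=9, C('d')=13
L[0]='a': occ=0, LF[0]=C('a')+0=7+0=7
L[1]='C': occ=0, LF[1]=C('C')+0=4+0=4
L[2]='d': occ=0, LF[2]=C('d')+0=13+0=13
L[3]='A': occ=0, LF[3]=C('A')+0=1+0=1
L[4]='D': occ=0, LF[4]=C('D')+0=6+0=6
L[5]='a': occ=1, LF[5]=C('a')+1=7+1=8
L[6]='d': occ=1, LF[6]=C('d')+1=13+1=14
L[7]='C': occ=1, LF[7]=C('C')+1=4+1=5
L[8]='A': occ=1, LF[8]=C('A')+1=1+1=2
L[9]='A': occ=2, LF[9]=C('A')+2=1+2=3
L[10]='c': occ=0, LF[10]=C('c')+0=9+0=9
L[11]='c': occ=1, LF[11]=C('c')+1=9+1=10
L[12]='$': occ=0, LF[12]=C('$')+0=0+0=0
L[13]='c': occ=2, LF[13]=C('c')+2=9+2=11
L[14]='c': occ=3, LF[14]=C('c')+3=9+3=12

Answer: 7 4 13 1 6 8 14 5 2 3 9 10 0 11 12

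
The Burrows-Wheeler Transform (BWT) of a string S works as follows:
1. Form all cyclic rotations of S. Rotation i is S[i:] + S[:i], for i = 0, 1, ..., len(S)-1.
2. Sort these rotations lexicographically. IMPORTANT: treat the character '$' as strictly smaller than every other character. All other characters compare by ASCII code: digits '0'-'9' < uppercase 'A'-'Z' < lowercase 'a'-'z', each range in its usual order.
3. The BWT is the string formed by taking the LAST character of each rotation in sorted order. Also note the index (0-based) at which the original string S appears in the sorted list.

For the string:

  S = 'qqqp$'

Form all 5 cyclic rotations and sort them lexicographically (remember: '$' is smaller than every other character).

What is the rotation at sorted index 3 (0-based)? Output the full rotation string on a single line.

All 5 rotations (rotation i = S[i:]+S[:i]):
  rot[0] = qqqp$
  rot[1] = qqp$q
  rot[2] = qp$qq
  rot[3] = p$qqq
  rot[4] = $qqqp
Sorted (with $ < everything):
  sorted[0] = $qqqp
  sorted[1] = p$qqq
  sorted[2] = qp$qq
  sorted[3] = qqp$q
  sorted[4] = qqqp$
sorted[3] = qqp$q

Answer: qqp$q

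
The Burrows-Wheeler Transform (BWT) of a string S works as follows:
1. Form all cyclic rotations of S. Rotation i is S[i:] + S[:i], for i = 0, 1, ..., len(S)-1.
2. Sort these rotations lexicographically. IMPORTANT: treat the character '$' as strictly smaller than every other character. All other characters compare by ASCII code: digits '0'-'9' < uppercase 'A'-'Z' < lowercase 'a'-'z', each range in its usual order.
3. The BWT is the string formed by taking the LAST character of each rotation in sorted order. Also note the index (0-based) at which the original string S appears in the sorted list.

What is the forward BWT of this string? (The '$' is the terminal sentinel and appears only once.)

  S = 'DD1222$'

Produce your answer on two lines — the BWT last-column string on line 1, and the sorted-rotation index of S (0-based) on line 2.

Answer: 2D221D$
6

Derivation:
All 7 rotations (rotation i = S[i:]+S[:i]):
  rot[0] = DD1222$
  rot[1] = D1222$D
  rot[2] = 1222$DD
  rot[3] = 222$DD1
  rot[4] = 22$DD12
  rot[5] = 2$DD122
  rot[6] = $DD1222
Sorted (with $ < everything):
  sorted[0] = $DD1222  (last char: '2')
  sorted[1] = 1222$DD  (last char: 'D')
  sorted[2] = 2$DD122  (last char: '2')
  sorted[3] = 22$DD12  (last char: '2')
  sorted[4] = 222$DD1  (last char: '1')
  sorted[5] = D1222$D  (last char: 'D')
  sorted[6] = DD1222$  (last char: '$')
Last column: 2D221D$
Original string S is at sorted index 6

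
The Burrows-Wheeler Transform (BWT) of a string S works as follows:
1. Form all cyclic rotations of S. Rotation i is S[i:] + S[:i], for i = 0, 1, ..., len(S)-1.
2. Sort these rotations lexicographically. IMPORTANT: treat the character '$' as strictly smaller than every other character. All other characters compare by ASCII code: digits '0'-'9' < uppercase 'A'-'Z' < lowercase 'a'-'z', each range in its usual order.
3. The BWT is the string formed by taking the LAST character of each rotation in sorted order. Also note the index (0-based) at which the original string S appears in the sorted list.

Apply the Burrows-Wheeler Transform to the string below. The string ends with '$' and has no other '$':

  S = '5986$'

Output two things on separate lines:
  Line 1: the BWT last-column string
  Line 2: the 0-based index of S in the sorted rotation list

All 5 rotations (rotation i = S[i:]+S[:i]):
  rot[0] = 5986$
  rot[1] = 986$5
  rot[2] = 86$59
  rot[3] = 6$598
  rot[4] = $5986
Sorted (with $ < everything):
  sorted[0] = $5986  (last char: '6')
  sorted[1] = 5986$  (last char: '$')
  sorted[2] = 6$598  (last char: '8')
  sorted[3] = 86$59  (last char: '9')
  sorted[4] = 986$5  (last char: '5')
Last column: 6$895
Original string S is at sorted index 1

Answer: 6$895
1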